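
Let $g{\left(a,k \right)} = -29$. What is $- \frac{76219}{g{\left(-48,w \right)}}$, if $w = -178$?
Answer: $\frac{76219}{29} \approx 2628.2$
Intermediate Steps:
$- \frac{76219}{g{\left(-48,w \right)}} = - \frac{76219}{-29} = \left(-76219\right) \left(- \frac{1}{29}\right) = \frac{76219}{29}$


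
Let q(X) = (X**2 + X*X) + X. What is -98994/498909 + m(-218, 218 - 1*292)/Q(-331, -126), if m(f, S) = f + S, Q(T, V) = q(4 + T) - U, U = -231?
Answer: -3551139476/17774630943 ≈ -0.19979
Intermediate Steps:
q(X) = X + 2*X**2 (q(X) = (X**2 + X**2) + X = 2*X**2 + X = X + 2*X**2)
Q(T, V) = 231 + (4 + T)*(9 + 2*T) (Q(T, V) = (4 + T)*(1 + 2*(4 + T)) - 1*(-231) = (4 + T)*(1 + (8 + 2*T)) + 231 = (4 + T)*(9 + 2*T) + 231 = 231 + (4 + T)*(9 + 2*T))
m(f, S) = S + f
-98994/498909 + m(-218, 218 - 1*292)/Q(-331, -126) = -98994/498909 + ((218 - 1*292) - 218)/(231 + (4 - 331)*(9 + 2*(-331))) = -98994*1/498909 + ((218 - 292) - 218)/(231 - 327*(9 - 662)) = -32998/166303 + (-74 - 218)/(231 - 327*(-653)) = -32998/166303 - 292/(231 + 213531) = -32998/166303 - 292/213762 = -32998/166303 - 292*1/213762 = -32998/166303 - 146/106881 = -3551139476/17774630943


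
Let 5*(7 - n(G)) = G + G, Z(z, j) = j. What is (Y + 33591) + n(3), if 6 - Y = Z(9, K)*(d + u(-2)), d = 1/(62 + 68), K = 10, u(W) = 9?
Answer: 2178327/65 ≈ 33513.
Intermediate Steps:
d = 1/130 ≈ 0.0076923
n(G) = 7 - 2*G/5 (n(G) = 7 - (G + G)/5 = 7 - 2*G/5)
Y = -1093/13 (Y = 6 - 10*(1/130 + 9) = 6 - 10*1171/130 = 6 - 1*1171/13 = 6 - 1171/13 = -1093/13 ≈ -84.077)
(Y + 33591) + n(3) = (-1093/13 + 33591) + (7 - 2/5*3) = 435590/13 + (7 - 6/5) = 435590/13 + 29/5 = 2178327/65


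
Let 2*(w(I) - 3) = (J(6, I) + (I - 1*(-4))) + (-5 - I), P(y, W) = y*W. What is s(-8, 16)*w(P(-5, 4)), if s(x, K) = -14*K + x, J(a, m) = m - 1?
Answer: 1856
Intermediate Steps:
J(a, m) = -1 + m
s(x, K) = x - 14*K
P(y, W) = W*y
w(I) = 2 + I/2 (w(I) = 3 + (((-1 + I) + (I - 1*(-4))) + (-5 - I))/2 = 3 + (((-1 + I) + (I + 4)) + (-5 - I))/2 = 3 + (((-1 + I) + (4 + I)) + (-5 - I))/2 = 3 + ((3 + 2*I) + (-5 - I))/2 = 3 + (-2 + I)/2 = 3 + (-1 + I/2) = 2 + I/2)
s(-8, 16)*w(P(-5, 4)) = (-8 - 14*16)*(2 + (4*(-5))/2) = (-8 - 224)*(2 + (½)*(-20)) = -232*(2 - 10) = -232*(-8) = 1856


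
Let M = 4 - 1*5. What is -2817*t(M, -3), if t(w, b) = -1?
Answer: 2817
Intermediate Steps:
M = -1 (M = 4 - 5 = -1)
-2817*t(M, -3) = -2817*(-1) = 2817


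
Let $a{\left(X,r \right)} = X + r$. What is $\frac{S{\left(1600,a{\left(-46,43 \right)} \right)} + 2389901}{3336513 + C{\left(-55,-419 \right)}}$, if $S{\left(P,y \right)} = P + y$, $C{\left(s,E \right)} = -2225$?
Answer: $\frac{1195749}{1667144} \approx 0.71724$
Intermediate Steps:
$\frac{S{\left(1600,a{\left(-46,43 \right)} \right)} + 2389901}{3336513 + C{\left(-55,-419 \right)}} = \frac{\left(1600 + \left(-46 + 43\right)\right) + 2389901}{3336513 - 2225} = \frac{\left(1600 - 3\right) + 2389901}{3334288} = \left(1597 + 2389901\right) \frac{1}{3334288} = 2391498 \cdot \frac{1}{3334288} = \frac{1195749}{1667144}$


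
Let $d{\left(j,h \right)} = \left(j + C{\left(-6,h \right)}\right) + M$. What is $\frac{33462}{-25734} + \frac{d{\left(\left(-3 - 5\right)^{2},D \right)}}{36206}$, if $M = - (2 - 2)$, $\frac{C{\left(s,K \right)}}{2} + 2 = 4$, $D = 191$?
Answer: $- \frac{100814605}{77643767} \approx -1.2984$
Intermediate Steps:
$C{\left(s,K \right)} = 4$ ($C{\left(s,K \right)} = -4 + 2 \cdot 4 = -4 + 8 = 4$)
$M = 0$ ($M = \left(-1\right) 0 = 0$)
$d{\left(j,h \right)} = 4 + j$ ($d{\left(j,h \right)} = \left(j + 4\right) + 0 = \left(4 + j\right) + 0 = 4 + j$)
$\frac{33462}{-25734} + \frac{d{\left(\left(-3 - 5\right)^{2},D \right)}}{36206} = \frac{33462}{-25734} + \frac{4 + \left(-3 - 5\right)^{2}}{36206} = 33462 \left(- \frac{1}{25734}\right) + \left(4 + \left(-8\right)^{2}\right) \frac{1}{36206} = - \frac{5577}{4289} + \left(4 + 64\right) \frac{1}{36206} = - \frac{5577}{4289} + 68 \cdot \frac{1}{36206} = - \frac{5577}{4289} + \frac{34}{18103} = - \frac{100814605}{77643767}$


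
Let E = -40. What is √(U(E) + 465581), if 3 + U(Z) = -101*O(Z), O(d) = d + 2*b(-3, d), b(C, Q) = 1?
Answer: 2*√117354 ≈ 685.14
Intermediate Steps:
O(d) = 2 + d (O(d) = d + 2*1 = d + 2 = 2 + d)
U(Z) = -205 - 101*Z (U(Z) = -3 - 101*(2 + Z) = -3 + (-202 - 101*Z) = -205 - 101*Z)
√(U(E) + 465581) = √((-205 - 101*(-40)) + 465581) = √((-205 + 4040) + 465581) = √(3835 + 465581) = √469416 = 2*√117354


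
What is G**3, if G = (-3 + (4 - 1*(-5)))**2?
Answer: 46656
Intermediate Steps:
G = 36 (G = (-3 + (4 + 5))**2 = (-3 + 9)**2 = 6**2 = 36)
G**3 = 36**3 = 46656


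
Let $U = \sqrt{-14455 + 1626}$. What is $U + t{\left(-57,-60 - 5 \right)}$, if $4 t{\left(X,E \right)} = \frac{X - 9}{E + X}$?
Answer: $\frac{33}{244} + i \sqrt{12829} \approx 0.13525 + 113.27 i$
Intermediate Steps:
$U = i \sqrt{12829}$ ($U = \sqrt{-12829} = i \sqrt{12829} \approx 113.27 i$)
$t{\left(X,E \right)} = \frac{-9 + X}{4 \left(E + X\right)}$ ($t{\left(X,E \right)} = \frac{\left(X - 9\right) \frac{1}{E + X}}{4} = \frac{\left(-9 + X\right) \frac{1}{E + X}}{4} = \frac{\frac{1}{E + X} \left(-9 + X\right)}{4} = \frac{-9 + X}{4 \left(E + X\right)}$)
$U + t{\left(-57,-60 - 5 \right)} = i \sqrt{12829} + \frac{-9 - 57}{4 \left(\left(-60 - 5\right) - 57\right)} = i \sqrt{12829} + \frac{1}{4} \frac{1}{-65 - 57} \left(-66\right) = i \sqrt{12829} + \frac{1}{4} \frac{1}{-122} \left(-66\right) = i \sqrt{12829} + \frac{1}{4} \left(- \frac{1}{122}\right) \left(-66\right) = i \sqrt{12829} + \frac{33}{244} = \frac{33}{244} + i \sqrt{12829}$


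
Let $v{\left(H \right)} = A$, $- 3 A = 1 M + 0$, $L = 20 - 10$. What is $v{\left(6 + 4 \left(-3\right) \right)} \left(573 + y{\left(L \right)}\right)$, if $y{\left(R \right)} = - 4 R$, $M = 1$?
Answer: $- \frac{533}{3} \approx -177.67$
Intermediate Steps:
$L = 10$
$A = - \frac{1}{3}$ ($A = - \frac{1 \cdot 1 + 0}{3} = - \frac{1 + 0}{3} = \left(- \frac{1}{3}\right) 1 = - \frac{1}{3} \approx -0.33333$)
$v{\left(H \right)} = - \frac{1}{3}$
$v{\left(6 + 4 \left(-3\right) \right)} \left(573 + y{\left(L \right)}\right) = - \frac{573 - 40}{3} = \left(- \frac{1}{3}\right) 533 = - \frac{533}{3}$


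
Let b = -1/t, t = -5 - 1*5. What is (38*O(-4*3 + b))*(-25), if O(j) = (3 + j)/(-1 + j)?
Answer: -84550/129 ≈ -655.43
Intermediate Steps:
t = -10 (t = -5 - 5 = -10)
b = ⅒ (b = -1/(-10) = -1*(-⅒) = ⅒ ≈ 0.10000)
O(j) = (3 + j)/(-1 + j)
(38*O(-4*3 + b))*(-25) = (38*((3 + (-4*3 + ⅒))/(-1 + (-4*3 + ⅒))))*(-25) = (38*((3 + (-12 + ⅒))/(-1 + (-12 + ⅒))))*(-25) = (38*((3 - 119/10)/(-1 - 119/10)))*(-25) = (38*(-89/10/(-129/10)))*(-25) = (38*(-10/129*(-89/10)))*(-25) = (38*(89/129))*(-25) = (3382/129)*(-25) = -84550/129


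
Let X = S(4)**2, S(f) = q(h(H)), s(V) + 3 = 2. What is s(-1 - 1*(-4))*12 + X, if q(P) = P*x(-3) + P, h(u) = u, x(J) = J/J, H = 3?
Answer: 24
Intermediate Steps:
s(V) = -1 (s(V) = -3 + 2 = -1)
x(J) = 1
q(P) = 2*P (q(P) = P*1 + P = P + P = 2*P)
S(f) = 6 (S(f) = 2*3 = 6)
X = 36 (X = 6**2 = 36)
s(-1 - 1*(-4))*12 + X = -1*12 + 36 = -12 + 36 = 24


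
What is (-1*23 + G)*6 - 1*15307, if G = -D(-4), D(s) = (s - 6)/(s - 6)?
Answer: -15451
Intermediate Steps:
D(s) = 1 (D(s) = (-6 + s)/(-6 + s) = 1)
G = -1 (G = -1*1 = -1)
(-1*23 + G)*6 - 1*15307 = (-1*23 - 1)*6 - 1*15307 = (-23 - 1)*6 - 15307 = -24*6 - 15307 = -144 - 15307 = -15451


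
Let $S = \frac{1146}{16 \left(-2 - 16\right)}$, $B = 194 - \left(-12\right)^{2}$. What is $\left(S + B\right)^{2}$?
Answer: $\frac{4879681}{2304} \approx 2117.9$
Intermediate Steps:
$B = 50$ ($B = 194 - 144 = 50$)
$S = - \frac{191}{48}$ ($S = \frac{1146}{16 \left(-18\right)} = \frac{1146}{-288} = 1146 \left(- \frac{1}{288}\right) = - \frac{191}{48} \approx -3.9792$)
$\left(S + B\right)^{2} = \left(- \frac{191}{48} + 50\right)^{2} = \left(\frac{2209}{48}\right)^{2} = \frac{4879681}{2304}$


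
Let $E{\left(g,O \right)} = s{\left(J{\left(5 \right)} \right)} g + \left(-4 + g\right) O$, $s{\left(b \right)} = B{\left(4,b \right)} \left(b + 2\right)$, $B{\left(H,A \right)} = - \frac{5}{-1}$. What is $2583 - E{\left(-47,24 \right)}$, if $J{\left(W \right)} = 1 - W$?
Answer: $3337$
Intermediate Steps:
$B{\left(H,A \right)} = 5$ ($B{\left(H,A \right)} = \left(-5\right) \left(-1\right) = 5$)
$s{\left(b \right)} = 10 + 5 b$ ($s{\left(b \right)} = 5 \left(b + 2\right) = 5 \left(2 + b\right) = 10 + 5 b$)
$E{\left(g,O \right)} = - 10 g + O \left(-4 + g\right)$ ($E{\left(g,O \right)} = \left(10 + 5 \left(1 - 5\right)\right) g + \left(-4 + g\right) O = \left(10 + 5 \left(1 - 5\right)\right) g + O \left(-4 + g\right) = \left(10 + 5 \left(-4\right)\right) g + O \left(-4 + g\right) = \left(10 - 20\right) g + O \left(-4 + g\right) = - 10 g + O \left(-4 + g\right)$)
$2583 - E{\left(-47,24 \right)} = 2583 - \left(\left(-10\right) \left(-47\right) - 96 + 24 \left(-47\right)\right) = 2583 - \left(470 - 96 - 1128\right) = 2583 - -754 = 2583 + 754 = 3337$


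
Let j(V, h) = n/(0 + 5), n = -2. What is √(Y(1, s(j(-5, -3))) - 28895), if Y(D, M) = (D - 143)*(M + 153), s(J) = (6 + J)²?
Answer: I*√1376853/5 ≈ 234.68*I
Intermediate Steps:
j(V, h) = -⅖ (j(V, h) = -2/(0 + 5) = -2/5 = -2*⅕ = -⅖)
Y(D, M) = (-143 + D)*(153 + M)
√(Y(1, s(j(-5, -3))) - 28895) = √((-21879 - 143*(6 - ⅖)² + 153*1 + 1*(6 - ⅖)²) - 28895) = √((-21879 - 143*(28/5)² + 153 + 1*(28/5)²) - 28895) = √((-21879 - 143*784/25 + 153 + 1*(784/25)) - 28895) = √((-21879 - 112112/25 + 153 + 784/25) - 28895) = √(-654478/25 - 28895) = √(-1376853/25) = I*√1376853/5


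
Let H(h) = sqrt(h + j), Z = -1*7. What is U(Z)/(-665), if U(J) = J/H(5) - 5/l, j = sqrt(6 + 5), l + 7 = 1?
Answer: -1/798 + 1/(95*sqrt(5 + sqrt(11))) ≈ 0.0023970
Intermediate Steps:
l = -6 (l = -7 + 1 = -6)
j = sqrt(11) ≈ 3.3166
Z = -7
H(h) = sqrt(h + sqrt(11))
U(J) = 5/6 + J/sqrt(5 + sqrt(11)) (U(J) = J/(sqrt(5 + sqrt(11))) - 5/(-6) = J/sqrt(5 + sqrt(11)) - 5*(-1/6) = J/sqrt(5 + sqrt(11)) + 5/6 = 5/6 + J/sqrt(5 + sqrt(11)))
U(Z)/(-665) = (5/6 - 7/sqrt(5 + sqrt(11)))/(-665) = (5/6 - 7/sqrt(5 + sqrt(11)))*(-1/665) = -1/798 + 1/(95*sqrt(5 + sqrt(11)))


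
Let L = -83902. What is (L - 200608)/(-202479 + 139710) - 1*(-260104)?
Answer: 16326752486/62769 ≈ 2.6011e+5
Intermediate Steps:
(L - 200608)/(-202479 + 139710) - 1*(-260104) = (-83902 - 200608)/(-202479 + 139710) - 1*(-260104) = -284510/(-62769) + 260104 = -284510*(-1/62769) + 260104 = 284510/62769 + 260104 = 16326752486/62769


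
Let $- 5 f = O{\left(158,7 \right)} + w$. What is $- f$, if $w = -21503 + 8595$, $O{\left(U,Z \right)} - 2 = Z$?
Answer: $- \frac{12899}{5} \approx -2579.8$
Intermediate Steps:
$O{\left(U,Z \right)} = 2 + Z$
$w = -12908$
$f = \frac{12899}{5}$ ($f = - \frac{\left(2 + 7\right) - 12908}{5} = - \frac{9 - 12908}{5} = \left(- \frac{1}{5}\right) \left(-12899\right) = \frac{12899}{5} \approx 2579.8$)
$- f = \left(-1\right) \frac{12899}{5} = - \frac{12899}{5}$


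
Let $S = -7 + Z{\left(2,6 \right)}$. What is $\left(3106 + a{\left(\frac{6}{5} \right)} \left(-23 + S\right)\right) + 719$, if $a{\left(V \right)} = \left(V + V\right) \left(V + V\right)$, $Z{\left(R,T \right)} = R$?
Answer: $\frac{91593}{25} \approx 3663.7$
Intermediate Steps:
$a{\left(V \right)} = 4 V^{2}$ ($a{\left(V \right)} = 2 V 2 V = 4 V^{2}$)
$S = -5$ ($S = -7 + 2 = -5$)
$\left(3106 + a{\left(\frac{6}{5} \right)} \left(-23 + S\right)\right) + 719 = \left(3106 + 4 \left(\frac{6}{5}\right)^{2} \left(-23 - 5\right)\right) + 719 = \left(3106 + 4 \left(6 \cdot \frac{1}{5}\right)^{2} \left(-28\right)\right) + 719 = \left(3106 + 4 \left(\frac{6}{5}\right)^{2} \left(-28\right)\right) + 719 = \left(3106 + 4 \cdot \frac{36}{25} \left(-28\right)\right) + 719 = \left(3106 + \frac{144}{25} \left(-28\right)\right) + 719 = \left(3106 - \frac{4032}{25}\right) + 719 = \frac{73618}{25} + 719 = \frac{91593}{25}$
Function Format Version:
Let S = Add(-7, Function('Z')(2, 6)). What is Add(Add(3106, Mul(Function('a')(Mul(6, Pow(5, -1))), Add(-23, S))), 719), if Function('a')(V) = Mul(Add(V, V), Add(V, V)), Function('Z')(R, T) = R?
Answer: Rational(91593, 25) ≈ 3663.7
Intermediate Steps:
Function('a')(V) = Mul(4, Pow(V, 2)) (Function('a')(V) = Mul(Mul(2, V), Mul(2, V)) = Mul(4, Pow(V, 2)))
S = -5 (S = Add(-7, 2) = -5)
Add(Add(3106, Mul(Function('a')(Mul(6, Pow(5, -1))), Add(-23, S))), 719) = Add(Add(3106, Mul(Mul(4, Pow(Mul(6, Pow(5, -1)), 2)), Add(-23, -5))), 719) = Add(Add(3106, Mul(Mul(4, Pow(Mul(6, Rational(1, 5)), 2)), -28)), 719) = Add(Add(3106, Mul(Mul(4, Pow(Rational(6, 5), 2)), -28)), 719) = Add(Add(3106, Mul(Mul(4, Rational(36, 25)), -28)), 719) = Add(Add(3106, Mul(Rational(144, 25), -28)), 719) = Add(Add(3106, Rational(-4032, 25)), 719) = Add(Rational(73618, 25), 719) = Rational(91593, 25)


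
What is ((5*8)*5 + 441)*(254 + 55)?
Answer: 198069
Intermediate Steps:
((5*8)*5 + 441)*(254 + 55) = (40*5 + 441)*309 = (200 + 441)*309 = 641*309 = 198069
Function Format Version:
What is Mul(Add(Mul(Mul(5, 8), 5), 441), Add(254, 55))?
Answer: 198069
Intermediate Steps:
Mul(Add(Mul(Mul(5, 8), 5), 441), Add(254, 55)) = Mul(Add(Mul(40, 5), 441), 309) = Mul(Add(200, 441), 309) = Mul(641, 309) = 198069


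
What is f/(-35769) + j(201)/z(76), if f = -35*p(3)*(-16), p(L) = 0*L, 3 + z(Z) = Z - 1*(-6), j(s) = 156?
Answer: 156/79 ≈ 1.9747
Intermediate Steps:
z(Z) = 3 + Z (z(Z) = -3 + (Z - 1*(-6)) = -3 + (Z + 6) = -3 + (6 + Z) = 3 + Z)
p(L) = 0
f = 0 (f = -35*0*(-16) = 0*(-16) = 0)
f/(-35769) + j(201)/z(76) = 0/(-35769) + 156/(3 + 76) = 0*(-1/35769) + 156/79 = 0 + 156*(1/79) = 0 + 156/79 = 156/79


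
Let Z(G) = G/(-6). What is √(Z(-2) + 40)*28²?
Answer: 8624*√3/3 ≈ 4979.1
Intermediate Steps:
Z(G) = -G/6 (Z(G) = G*(-⅙) = -G/6)
√(Z(-2) + 40)*28² = √(-⅙*(-2) + 40)*28² = √(⅓ + 40)*784 = √(121/3)*784 = (11*√3/3)*784 = 8624*√3/3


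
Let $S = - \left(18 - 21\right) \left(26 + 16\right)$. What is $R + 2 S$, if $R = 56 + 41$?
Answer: $349$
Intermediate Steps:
$R = 97$
$S = 126$ ($S = - \left(-3\right) 42 = \left(-1\right) \left(-126\right) = 126$)
$R + 2 S = 97 + 2 \cdot 126 = 97 + 252 = 349$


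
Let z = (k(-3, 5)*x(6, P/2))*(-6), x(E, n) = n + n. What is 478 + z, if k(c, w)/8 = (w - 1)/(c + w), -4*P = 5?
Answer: 598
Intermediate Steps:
P = -5/4 (P = -¼*5 = -5/4 ≈ -1.2500)
x(E, n) = 2*n
k(c, w) = 8*(-1 + w)/(c + w) (k(c, w) = 8*((w - 1)/(c + w)) = 8*((-1 + w)/(c + w)) = 8*(-1 + w)/(c + w))
z = 120 (z = ((8*(-1 + 5)/(-3 + 5))*(2*(-5/4/2)))*(-6) = ((8*4/2)*(2*(-5/4*½)))*(-6) = ((8*(½)*4)*(2*(-5/8)))*(-6) = (16*(-5/4))*(-6) = -20*(-6) = 120)
478 + z = 478 + 120 = 598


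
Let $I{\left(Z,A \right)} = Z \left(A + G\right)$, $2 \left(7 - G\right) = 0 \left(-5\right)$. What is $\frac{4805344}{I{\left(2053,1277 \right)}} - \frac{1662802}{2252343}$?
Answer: $\frac{18505891906}{17061187557} \approx 1.0847$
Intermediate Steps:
$G = 7$ ($G = 7 - \frac{0 \left(-5\right)}{2} = 7 - 0 = 7 + 0 = 7$)
$I{\left(Z,A \right)} = Z \left(7 + A\right)$ ($I{\left(Z,A \right)} = Z \left(A + 7\right) = Z \left(7 + A\right)$)
$\frac{4805344}{I{\left(2053,1277 \right)}} - \frac{1662802}{2252343} = \frac{4805344}{2053 \left(7 + 1277\right)} - \frac{1662802}{2252343} = \frac{4805344}{2053 \cdot 1284} - \frac{57338}{77667} = \frac{4805344}{2636052} - \frac{57338}{77667} = 4805344 \cdot \frac{1}{2636052} - \frac{57338}{77667} = \frac{1201336}{659013} - \frac{57338}{77667} = \frac{18505891906}{17061187557}$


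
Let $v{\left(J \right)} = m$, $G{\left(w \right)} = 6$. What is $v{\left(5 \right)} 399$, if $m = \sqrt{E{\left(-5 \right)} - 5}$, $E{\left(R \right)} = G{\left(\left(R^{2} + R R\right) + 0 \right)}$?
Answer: $399$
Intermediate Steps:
$E{\left(R \right)} = 6$
$m = 1$ ($m = \sqrt{6 - 5} = \sqrt{1} = 1$)
$v{\left(J \right)} = 1$
$v{\left(5 \right)} 399 = 1 \cdot 399 = 399$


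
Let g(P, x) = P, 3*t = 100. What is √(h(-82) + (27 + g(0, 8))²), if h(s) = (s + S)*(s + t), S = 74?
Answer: √10065/3 ≈ 33.441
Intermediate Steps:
t = 100/3 (t = (⅓)*100 = 100/3 ≈ 33.333)
h(s) = (74 + s)*(100/3 + s) (h(s) = (s + 74)*(s + 100/3) = (74 + s)*(100/3 + s))
√(h(-82) + (27 + g(0, 8))²) = √((7400/3 + (-82)² + (322/3)*(-82)) + (27 + 0)²) = √((7400/3 + 6724 - 26404/3) + 27²) = √(1168/3 + 729) = √(3355/3) = √10065/3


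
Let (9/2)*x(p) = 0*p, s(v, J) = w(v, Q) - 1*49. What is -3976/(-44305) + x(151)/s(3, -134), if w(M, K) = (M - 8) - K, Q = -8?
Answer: 3976/44305 ≈ 0.089742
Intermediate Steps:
w(M, K) = -8 + M - K (w(M, K) = (-8 + M) - K = -8 + M - K)
s(v, J) = -49 + v (s(v, J) = (-8 + v - 1*(-8)) - 1*49 = (-8 + v + 8) - 49 = v - 49 = -49 + v)
x(p) = 0 (x(p) = 2*(0*p)/9 = (2/9)*0 = 0)
-3976/(-44305) + x(151)/s(3, -134) = -3976/(-44305) + 0/(-49 + 3) = -3976*(-1/44305) + 0/(-46) = 3976/44305 + 0*(-1/46) = 3976/44305 + 0 = 3976/44305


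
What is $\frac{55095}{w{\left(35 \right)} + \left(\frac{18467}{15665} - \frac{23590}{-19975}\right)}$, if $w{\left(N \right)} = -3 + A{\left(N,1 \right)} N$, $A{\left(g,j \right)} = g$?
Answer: $\frac{229862492275}{5108165999} \approx 44.999$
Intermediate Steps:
$w{\left(N \right)} = -3 + N^{2}$ ($w{\left(N \right)} = -3 + N N = -3 + N^{2}$)
$\frac{55095}{w{\left(35 \right)} + \left(\frac{18467}{15665} - \frac{23590}{-19975}\right)} = \frac{55095}{\left(-3 + 35^{2}\right) + \left(\frac{18467}{15665} - \frac{23590}{-19975}\right)} = \frac{55095}{\left(-3 + 1225\right) + \left(18467 \cdot \frac{1}{15665} - - \frac{4718}{3995}\right)} = \frac{55095}{1222 + \left(\frac{18467}{15665} + \frac{4718}{3995}\right)} = \frac{55095}{1222 + \frac{29536627}{12516335}} = \frac{55095}{\frac{15324497997}{12516335}} = 55095 \cdot \frac{12516335}{15324497997} = \frac{229862492275}{5108165999}$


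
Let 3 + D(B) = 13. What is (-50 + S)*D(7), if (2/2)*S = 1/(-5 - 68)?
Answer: -36510/73 ≈ -500.14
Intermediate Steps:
D(B) = 10 (D(B) = -3 + 13 = 10)
S = -1/73 (S = 1/(-5 - 68) = 1/(-73) = -1/73 ≈ -0.013699)
(-50 + S)*D(7) = (-50 - 1/73)*10 = -3651/73*10 = -36510/73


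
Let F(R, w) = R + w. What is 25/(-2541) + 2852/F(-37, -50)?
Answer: -2416369/73689 ≈ -32.791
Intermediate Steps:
25/(-2541) + 2852/F(-37, -50) = 25/(-2541) + 2852/(-37 - 50) = 25*(-1/2541) + 2852/(-87) = -25/2541 + 2852*(-1/87) = -25/2541 - 2852/87 = -2416369/73689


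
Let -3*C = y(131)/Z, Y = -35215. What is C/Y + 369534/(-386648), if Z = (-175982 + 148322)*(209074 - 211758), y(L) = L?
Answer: -362283079544708539/379061272148842800 ≈ -0.95574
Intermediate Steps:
Z = 74239440 (Z = -27660*(-2684) = 74239440)
C = -131/222718320 (C = -131/(3*74239440) = -1/3*131/74239440 = -131/222718320 ≈ -5.8819e-7)
C/Y + 369534/(-386648) = -131/222718320/(-35215) + 369534/(-386648) = -131/222718320*(-1/35215) + 369534*(-1/386648) = 131/7843025638800 - 184767/193324 = -362283079544708539/379061272148842800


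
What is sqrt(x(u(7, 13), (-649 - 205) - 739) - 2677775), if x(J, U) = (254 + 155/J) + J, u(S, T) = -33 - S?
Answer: I*sqrt(42841038)/4 ≈ 1636.3*I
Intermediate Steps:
x(J, U) = 254 + J + 155/J
sqrt(x(u(7, 13), (-649 - 205) - 739) - 2677775) = sqrt((254 + (-33 - 1*7) + 155/(-33 - 1*7)) - 2677775) = sqrt((254 + (-33 - 7) + 155/(-33 - 7)) - 2677775) = sqrt((254 - 40 + 155/(-40)) - 2677775) = sqrt((254 - 40 + 155*(-1/40)) - 2677775) = sqrt((254 - 40 - 31/8) - 2677775) = sqrt(1681/8 - 2677775) = sqrt(-21420519/8) = I*sqrt(42841038)/4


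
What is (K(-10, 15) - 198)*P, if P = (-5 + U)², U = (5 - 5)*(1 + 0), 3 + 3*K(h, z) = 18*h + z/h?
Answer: -12975/2 ≈ -6487.5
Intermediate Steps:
K(h, z) = -1 + 6*h + z/(3*h) (K(h, z) = -1 + (18*h + z/h)/3 = -1 + (6*h + z/(3*h)) = -1 + 6*h + z/(3*h))
U = 0 (U = 0*1 = 0)
P = 25 (P = (-5 + 0)² = (-5)² = 25)
(K(-10, 15) - 198)*P = ((-1 + 6*(-10) + (⅓)*15/(-10)) - 198)*25 = ((-1 - 60 + (⅓)*15*(-⅒)) - 198)*25 = ((-1 - 60 - ½) - 198)*25 = (-123/2 - 198)*25 = -519/2*25 = -12975/2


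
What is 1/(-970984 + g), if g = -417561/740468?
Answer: -740468/718982998073 ≈ -1.0299e-6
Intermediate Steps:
g = -417561/740468 (g = -417561*1/740468 = -417561/740468 ≈ -0.56392)
1/(-970984 + g) = 1/(-970984 - 417561/740468) = 1/(-718982998073/740468) = -740468/718982998073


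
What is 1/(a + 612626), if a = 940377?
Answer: 1/1553003 ≈ 6.4391e-7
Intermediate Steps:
1/(a + 612626) = 1/(940377 + 612626) = 1/1553003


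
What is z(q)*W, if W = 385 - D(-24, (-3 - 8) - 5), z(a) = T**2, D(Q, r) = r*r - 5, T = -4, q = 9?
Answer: 2144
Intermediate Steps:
D(Q, r) = -5 + r**2 (D(Q, r) = r**2 - 5 = -5 + r**2)
z(a) = 16 (z(a) = (-4)**2 = 16)
W = 134 (W = 385 - (-5 + ((-3 - 8) - 5)**2) = 385 - (-5 + (-11 - 5)**2) = 385 - (-5 + (-16)**2) = 385 - (-5 + 256) = 385 - 1*251 = 385 - 251 = 134)
z(q)*W = 16*134 = 2144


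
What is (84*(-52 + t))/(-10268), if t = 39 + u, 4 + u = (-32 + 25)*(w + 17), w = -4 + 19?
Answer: 5061/2567 ≈ 1.9716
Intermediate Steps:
w = 15
u = -228 (u = -4 + (-32 + 25)*(15 + 17) = -4 - 7*32 = -4 - 224 = -228)
t = -189 (t = 39 - 228 = -189)
(84*(-52 + t))/(-10268) = (84*(-52 - 189))/(-10268) = (84*(-241))*(-1/10268) = -20244*(-1/10268) = 5061/2567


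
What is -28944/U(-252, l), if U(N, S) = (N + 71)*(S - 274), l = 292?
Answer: 1608/181 ≈ 8.8840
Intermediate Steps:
U(N, S) = (-274 + S)*(71 + N) (U(N, S) = (71 + N)*(-274 + S) = (-274 + S)*(71 + N))
-28944/U(-252, l) = -28944/(-19454 - 274*(-252) + 71*292 - 252*292) = -28944/(-19454 + 69048 + 20732 - 73584) = -28944/(-3258) = -28944*(-1/3258) = 1608/181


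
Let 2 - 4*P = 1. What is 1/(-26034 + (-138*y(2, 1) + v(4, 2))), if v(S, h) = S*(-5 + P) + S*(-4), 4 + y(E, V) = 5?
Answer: -1/26207 ≈ -3.8158e-5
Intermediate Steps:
P = ¼ (P = ½ - ¼*1 = ½ - ¼ = ¼ ≈ 0.25000)
y(E, V) = 1 (y(E, V) = -4 + 5 = 1)
v(S, h) = -35*S/4 (v(S, h) = S*(-5 + ¼) + S*(-4) = S*(-19/4) - 4*S = -19*S/4 - 4*S = -35*S/4)
1/(-26034 + (-138*y(2, 1) + v(4, 2))) = 1/(-26034 + (-138*1 - 35/4*4)) = 1/(-26034 + (-138 - 35)) = 1/(-26034 - 173) = 1/(-26207) = -1/26207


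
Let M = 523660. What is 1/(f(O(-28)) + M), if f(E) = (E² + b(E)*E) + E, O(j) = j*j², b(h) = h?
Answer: 1/964282316 ≈ 1.0370e-9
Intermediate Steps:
O(j) = j³
f(E) = E + 2*E² (f(E) = (E² + E*E) + E = (E² + E²) + E = 2*E² + E = E + 2*E²)
1/(f(O(-28)) + M) = 1/((-28)³*(1 + 2*(-28)³) + 523660) = 1/(-21952*(1 + 2*(-21952)) + 523660) = 1/(-21952*(1 - 43904) + 523660) = 1/(-21952*(-43903) + 523660) = 1/(963758656 + 523660) = 1/964282316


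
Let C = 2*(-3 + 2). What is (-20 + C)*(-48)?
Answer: 1056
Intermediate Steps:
C = -2 (C = 2*(-1) = -2)
(-20 + C)*(-48) = (-20 - 2)*(-48) = -22*(-48) = 1056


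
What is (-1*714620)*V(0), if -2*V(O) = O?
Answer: 0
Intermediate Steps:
V(O) = -O/2
(-1*714620)*V(0) = (-1*714620)*(-1/2*0) = -714620*0 = 0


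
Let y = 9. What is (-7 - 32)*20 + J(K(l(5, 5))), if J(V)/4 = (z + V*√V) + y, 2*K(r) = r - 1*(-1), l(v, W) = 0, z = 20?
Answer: -664 + √2 ≈ -662.59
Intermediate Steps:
K(r) = ½ + r/2 (K(r) = (r - 1*(-1))/2 = (r + 1)/2 = (1 + r)/2 = ½ + r/2)
J(V) = 116 + 4*V^(3/2) (J(V) = 4*((20 + V*√V) + 9) = 4*((20 + V^(3/2)) + 9) = 4*(29 + V^(3/2)) = 116 + 4*V^(3/2))
(-7 - 32)*20 + J(K(l(5, 5))) = (-7 - 32)*20 + (116 + 4*(½ + (½)*0)^(3/2)) = -39*20 + (116 + 4*(½ + 0)^(3/2)) = -780 + (116 + 4*(½)^(3/2)) = -780 + (116 + 4*(√2/4)) = -780 + (116 + √2) = -664 + √2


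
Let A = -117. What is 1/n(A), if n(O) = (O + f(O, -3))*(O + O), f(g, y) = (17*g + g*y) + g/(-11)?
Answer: 11/4489992 ≈ 2.4499e-6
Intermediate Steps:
f(g, y) = 186*g/11 + g*y (f(g, y) = (17*g + g*y) + g*(-1/11) = (17*g + g*y) - g/11 = 186*g/11 + g*y)
n(O) = 328*O**2/11 (n(O) = (O + O*(186 + 11*(-3))/11)*(O + O) = (O + O*(186 - 33)/11)*(2*O) = (O + (1/11)*O*153)*(2*O) = (O + 153*O/11)*(2*O) = (164*O/11)*(2*O) = 328*O**2/11)
1/n(A) = 1/((328/11)*(-117)**2) = 1/((328/11)*13689) = 1/(4489992/11) = 11/4489992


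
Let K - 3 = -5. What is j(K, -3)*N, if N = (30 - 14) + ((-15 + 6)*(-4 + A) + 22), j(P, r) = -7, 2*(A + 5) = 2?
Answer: -770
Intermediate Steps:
K = -2 (K = 3 - 5 = -2)
A = -4 (A = -5 + (½)*2 = -5 + 1 = -4)
N = 110 (N = (30 - 14) + ((-15 + 6)*(-4 - 4) + 22) = 16 + (-9*(-8) + 22) = 16 + (72 + 22) = 16 + 94 = 110)
j(K, -3)*N = -7*110 = -770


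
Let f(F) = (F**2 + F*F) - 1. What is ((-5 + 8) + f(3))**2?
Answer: 400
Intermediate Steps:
f(F) = -1 + 2*F**2 (f(F) = (F**2 + F**2) - 1 = 2*F**2 - 1 = -1 + 2*F**2)
((-5 + 8) + f(3))**2 = ((-5 + 8) + (-1 + 2*3**2))**2 = (3 + (-1 + 2*9))**2 = (3 + (-1 + 18))**2 = (3 + 17)**2 = 20**2 = 400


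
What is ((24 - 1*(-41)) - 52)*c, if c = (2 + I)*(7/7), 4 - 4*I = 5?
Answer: 91/4 ≈ 22.750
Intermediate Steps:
I = -1/4 (I = 1 - 1/4*5 = 1 - 5/4 = -1/4 ≈ -0.25000)
c = 7/4 (c = (2 - 1/4)*(7/7) = 7*(7*(1/7))/4 = (7/4)*1 = 7/4 ≈ 1.7500)
((24 - 1*(-41)) - 52)*c = ((24 - 1*(-41)) - 52)*(7/4) = ((24 + 41) - 52)*(7/4) = (65 - 52)*(7/4) = 13*(7/4) = 91/4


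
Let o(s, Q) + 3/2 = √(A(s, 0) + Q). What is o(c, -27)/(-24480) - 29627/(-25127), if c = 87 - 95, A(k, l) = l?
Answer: 483537767/410072640 - I*√3/8160 ≈ 1.1792 - 0.00021226*I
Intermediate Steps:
c = -8
o(s, Q) = -3/2 + √Q (o(s, Q) = -3/2 + √(0 + Q) = -3/2 + √Q)
o(c, -27)/(-24480) - 29627/(-25127) = (-3/2 + √(-27))/(-24480) - 29627/(-25127) = (-3/2 + 3*I*√3)*(-1/24480) - 29627*(-1/25127) = (1/16320 - I*√3/8160) + 29627/25127 = 483537767/410072640 - I*√3/8160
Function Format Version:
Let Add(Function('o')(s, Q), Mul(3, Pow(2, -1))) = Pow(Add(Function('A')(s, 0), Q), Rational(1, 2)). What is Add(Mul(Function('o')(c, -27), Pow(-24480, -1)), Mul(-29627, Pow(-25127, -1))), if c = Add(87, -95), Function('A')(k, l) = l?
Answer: Add(Rational(483537767, 410072640), Mul(Rational(-1, 8160), I, Pow(3, Rational(1, 2)))) ≈ Add(1.1792, Mul(-0.00021226, I))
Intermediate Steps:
c = -8
Function('o')(s, Q) = Add(Rational(-3, 2), Pow(Q, Rational(1, 2))) (Function('o')(s, Q) = Add(Rational(-3, 2), Pow(Add(0, Q), Rational(1, 2))) = Add(Rational(-3, 2), Pow(Q, Rational(1, 2))))
Add(Mul(Function('o')(c, -27), Pow(-24480, -1)), Mul(-29627, Pow(-25127, -1))) = Add(Mul(Add(Rational(-3, 2), Pow(-27, Rational(1, 2))), Pow(-24480, -1)), Mul(-29627, Pow(-25127, -1))) = Add(Mul(Add(Rational(-3, 2), Mul(3, I, Pow(3, Rational(1, 2)))), Rational(-1, 24480)), Mul(-29627, Rational(-1, 25127))) = Add(Add(Rational(1, 16320), Mul(Rational(-1, 8160), I, Pow(3, Rational(1, 2)))), Rational(29627, 25127)) = Add(Rational(483537767, 410072640), Mul(Rational(-1, 8160), I, Pow(3, Rational(1, 2))))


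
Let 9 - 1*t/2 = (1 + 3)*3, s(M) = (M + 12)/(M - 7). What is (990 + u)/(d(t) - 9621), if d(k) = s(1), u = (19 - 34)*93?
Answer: 2430/57739 ≈ 0.042086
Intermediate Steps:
s(M) = (12 + M)/(-7 + M)
u = -1395 (u = -15*93 = -1395)
t = -6 (t = 18 - 2*(1 + 3)*3 = 18 - 8*3 = 18 - 2*12 = 18 - 24 = -6)
d(k) = -13/6 (d(k) = (12 + 1)/(-7 + 1) = 13/(-6) = -⅙*13 = -13/6)
(990 + u)/(d(t) - 9621) = (990 - 1395)/(-13/6 - 9621) = -405/(-57739/6) = -405*(-6/57739) = 2430/57739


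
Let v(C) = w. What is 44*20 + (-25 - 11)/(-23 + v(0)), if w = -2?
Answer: 22036/25 ≈ 881.44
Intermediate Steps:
v(C) = -2
44*20 + (-25 - 11)/(-23 + v(0)) = 44*20 + (-25 - 11)/(-23 - 2) = 880 - 36/(-25) = 880 - 36*(-1/25) = 880 + 36/25 = 22036/25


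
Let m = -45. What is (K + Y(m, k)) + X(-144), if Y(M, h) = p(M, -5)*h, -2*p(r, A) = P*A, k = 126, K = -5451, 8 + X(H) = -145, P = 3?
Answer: -4659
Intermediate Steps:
X(H) = -153 (X(H) = -8 - 145 = -153)
p(r, A) = -3*A/2
Y(M, h) = 15*h/2 (Y(M, h) = (-3/2*(-5))*h = 15*h/2)
(K + Y(m, k)) + X(-144) = (-5451 + (15/2)*126) - 153 = (-5451 + 945) - 153 = -4506 - 153 = -4659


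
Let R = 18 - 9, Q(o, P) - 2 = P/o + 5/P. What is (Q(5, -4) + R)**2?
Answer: 32041/400 ≈ 80.103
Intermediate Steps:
Q(o, P) = 2 + 5/P + P/o (Q(o, P) = 2 + (P/o + 5/P) = 2 + (5/P + P/o) = 2 + 5/P + P/o)
R = 9
(Q(5, -4) + R)**2 = ((2 + 5/(-4) - 4/5) + 9)**2 = ((2 + 5*(-1/4) - 4*1/5) + 9)**2 = ((2 - 5/4 - 4/5) + 9)**2 = (-1/20 + 9)**2 = (179/20)**2 = 32041/400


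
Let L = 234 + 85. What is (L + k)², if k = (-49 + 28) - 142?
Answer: 24336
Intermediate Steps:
L = 319
k = -163 (k = -21 - 142 = -163)
(L + k)² = (319 - 163)² = 156² = 24336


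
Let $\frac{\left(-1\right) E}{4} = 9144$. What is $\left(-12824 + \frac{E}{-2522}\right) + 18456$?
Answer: $\frac{7120240}{1261} \approx 5646.5$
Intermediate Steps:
$E = -36576$ ($E = \left(-4\right) 9144 = -36576$)
$\left(-12824 + \frac{E}{-2522}\right) + 18456 = \left(-12824 - \frac{36576}{-2522}\right) + 18456 = \left(-12824 - - \frac{18288}{1261}\right) + 18456 = \left(-12824 + \frac{18288}{1261}\right) + 18456 = - \frac{16152776}{1261} + 18456 = \frac{7120240}{1261}$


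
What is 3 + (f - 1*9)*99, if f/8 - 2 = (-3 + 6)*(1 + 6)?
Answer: 17328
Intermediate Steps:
f = 184 (f = 16 + 8*((-3 + 6)*(1 + 6)) = 16 + 8*(3*7) = 16 + 8*21 = 16 + 168 = 184)
3 + (f - 1*9)*99 = 3 + (184 - 1*9)*99 = 3 + (184 - 9)*99 = 3 + 175*99 = 3 + 17325 = 17328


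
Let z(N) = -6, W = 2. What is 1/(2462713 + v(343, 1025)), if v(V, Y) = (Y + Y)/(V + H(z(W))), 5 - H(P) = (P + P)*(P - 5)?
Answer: 108/265974029 ≈ 4.0605e-7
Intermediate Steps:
H(P) = 5 - 2*P*(-5 + P) (H(P) = 5 - (P + P)*(P - 5) = 5 - 2*P*(-5 + P))
v(V, Y) = 2*Y/(-127 + V) (v(V, Y) = (Y + Y)/(V + (5 - 2*(-6)² + 10*(-6))) = (2*Y)/(V + (5 - 2*36 - 60)) = (2*Y)/(V + (5 - 72 - 60)) = (2*Y)/(V - 127) = (2*Y)/(-127 + V) = 2*Y/(-127 + V))
1/(2462713 + v(343, 1025)) = 1/(2462713 + 2*1025/(-127 + 343)) = 1/(2462713 + 2*1025/216) = 1/(2462713 + 2*1025*(1/216)) = 1/(2462713 + 1025/108) = 1/(265974029/108) = 108/265974029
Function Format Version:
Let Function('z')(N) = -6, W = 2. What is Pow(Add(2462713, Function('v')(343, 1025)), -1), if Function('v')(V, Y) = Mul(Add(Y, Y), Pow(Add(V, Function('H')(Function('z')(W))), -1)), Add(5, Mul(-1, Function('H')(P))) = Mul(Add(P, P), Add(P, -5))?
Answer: Rational(108, 265974029) ≈ 4.0605e-7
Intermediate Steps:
Function('H')(P) = Add(5, Mul(-2, P, Add(-5, P))) (Function('H')(P) = Add(5, Mul(-1, Mul(Add(P, P), Add(P, -5)))) = Add(5, Mul(-1, Mul(Mul(2, P), Add(-5, P)))) = Add(5, Mul(-1, Mul(2, P, Add(-5, P)))) = Add(5, Mul(-2, P, Add(-5, P))))
Function('v')(V, Y) = Mul(2, Y, Pow(Add(-127, V), -1)) (Function('v')(V, Y) = Mul(Add(Y, Y), Pow(Add(V, Add(5, Mul(-2, Pow(-6, 2)), Mul(10, -6))), -1)) = Mul(Mul(2, Y), Pow(Add(V, Add(5, Mul(-2, 36), -60)), -1)) = Mul(Mul(2, Y), Pow(Add(V, Add(5, -72, -60)), -1)) = Mul(Mul(2, Y), Pow(Add(V, -127), -1)) = Mul(Mul(2, Y), Pow(Add(-127, V), -1)) = Mul(2, Y, Pow(Add(-127, V), -1)))
Pow(Add(2462713, Function('v')(343, 1025)), -1) = Pow(Add(2462713, Mul(2, 1025, Pow(Add(-127, 343), -1))), -1) = Pow(Add(2462713, Mul(2, 1025, Pow(216, -1))), -1) = Pow(Add(2462713, Mul(2, 1025, Rational(1, 216))), -1) = Pow(Add(2462713, Rational(1025, 108)), -1) = Pow(Rational(265974029, 108), -1) = Rational(108, 265974029)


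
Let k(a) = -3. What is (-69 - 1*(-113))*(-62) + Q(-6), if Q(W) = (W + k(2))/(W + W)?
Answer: -10909/4 ≈ -2727.3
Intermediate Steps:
Q(W) = (-3 + W)/(2*W) (Q(W) = (W - 3)/(W + W) = (-3 + W)/((2*W)) = (-3 + W)*(1/(2*W)) = (-3 + W)/(2*W))
(-69 - 1*(-113))*(-62) + Q(-6) = (-69 - 1*(-113))*(-62) + (1/2)*(-3 - 6)/(-6) = (-69 + 113)*(-62) + (1/2)*(-1/6)*(-9) = 44*(-62) + 3/4 = -2728 + 3/4 = -10909/4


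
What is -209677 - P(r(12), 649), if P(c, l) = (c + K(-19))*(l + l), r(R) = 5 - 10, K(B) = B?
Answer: -178525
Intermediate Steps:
r(R) = -5
P(c, l) = 2*l*(-19 + c) (P(c, l) = (c - 19)*(l + l) = (-19 + c)*(2*l) = 2*l*(-19 + c))
-209677 - P(r(12), 649) = -209677 - 2*649*(-19 - 5) = -209677 - 2*649*(-24) = -209677 - 1*(-31152) = -209677 + 31152 = -178525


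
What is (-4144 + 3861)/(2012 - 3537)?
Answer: 283/1525 ≈ 0.18557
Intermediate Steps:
(-4144 + 3861)/(2012 - 3537) = -283/(-1525) = -283*(-1/1525) = 283/1525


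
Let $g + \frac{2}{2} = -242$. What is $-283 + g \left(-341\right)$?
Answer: $82580$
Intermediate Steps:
$g = -243$ ($g = -1 - 242 = -243$)
$-283 + g \left(-341\right) = -283 - -82863 = -283 + 82863 = 82580$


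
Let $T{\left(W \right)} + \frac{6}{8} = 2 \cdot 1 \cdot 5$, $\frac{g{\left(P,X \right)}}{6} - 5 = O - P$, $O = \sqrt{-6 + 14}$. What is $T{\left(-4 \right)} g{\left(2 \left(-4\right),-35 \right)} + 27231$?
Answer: $\frac{55905}{2} + 111 \sqrt{2} \approx 28109.0$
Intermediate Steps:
$O = 2 \sqrt{2}$ ($O = \sqrt{8} = 2 \sqrt{2} \approx 2.8284$)
$g{\left(P,X \right)} = 30 - 6 P + 12 \sqrt{2}$ ($g{\left(P,X \right)} = 30 + 6 \left(2 \sqrt{2} - P\right) = 30 + 6 \left(- P + 2 \sqrt{2}\right) = 30 - \left(- 12 \sqrt{2} + 6 P\right) = 30 - 6 P + 12 \sqrt{2}$)
$T{\left(W \right)} = \frac{37}{4}$ ($T{\left(W \right)} = - \frac{3}{4} + 2 \cdot 1 \cdot 5 = - \frac{3}{4} + 2 \cdot 5 = - \frac{3}{4} + 10 = \frac{37}{4}$)
$T{\left(-4 \right)} g{\left(2 \left(-4\right),-35 \right)} + 27231 = \frac{37 \left(30 - 6 \cdot 2 \left(-4\right) + 12 \sqrt{2}\right)}{4} + 27231 = \frac{37 \left(30 - -48 + 12 \sqrt{2}\right)}{4} + 27231 = \frac{37 \left(30 + 48 + 12 \sqrt{2}\right)}{4} + 27231 = \frac{37 \left(78 + 12 \sqrt{2}\right)}{4} + 27231 = \left(\frac{1443}{2} + 111 \sqrt{2}\right) + 27231 = \frac{55905}{2} + 111 \sqrt{2}$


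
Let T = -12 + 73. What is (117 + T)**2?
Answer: 31684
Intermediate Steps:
T = 61
(117 + T)**2 = (117 + 61)**2 = 178**2 = 31684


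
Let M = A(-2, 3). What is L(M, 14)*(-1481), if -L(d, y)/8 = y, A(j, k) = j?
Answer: 165872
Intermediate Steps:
M = -2
L(d, y) = -8*y
L(M, 14)*(-1481) = -8*14*(-1481) = -112*(-1481) = 165872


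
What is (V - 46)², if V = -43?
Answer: 7921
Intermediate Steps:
(V - 46)² = (-43 - 46)² = (-89)² = 7921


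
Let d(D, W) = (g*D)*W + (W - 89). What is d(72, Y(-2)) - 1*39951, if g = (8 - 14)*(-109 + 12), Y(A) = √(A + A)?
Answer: -40040 + 83810*I ≈ -40040.0 + 83810.0*I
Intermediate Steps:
Y(A) = √2*√A (Y(A) = √(2*A) = √2*√A)
g = 582 (g = -6*(-97) = 582)
d(D, W) = -89 + W + 582*D*W (d(D, W) = (582*D)*W + (W - 89) = 582*D*W + (-89 + W) = -89 + W + 582*D*W)
d(72, Y(-2)) - 1*39951 = (-89 + √2*√(-2) + 582*72*(√2*√(-2))) - 1*39951 = (-89 + √2*(I*√2) + 582*72*(√2*(I*√2))) - 39951 = (-89 + 2*I + 582*72*(2*I)) - 39951 = (-89 + 2*I + 83808*I) - 39951 = (-89 + 83810*I) - 39951 = -40040 + 83810*I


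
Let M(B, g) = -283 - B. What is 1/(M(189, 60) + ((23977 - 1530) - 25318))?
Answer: -1/3343 ≈ -0.00029913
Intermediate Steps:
1/(M(189, 60) + ((23977 - 1530) - 25318)) = 1/((-283 - 1*189) + ((23977 - 1530) - 25318)) = 1/((-283 - 189) + (22447 - 25318)) = 1/(-472 - 2871) = 1/(-3343) = -1/3343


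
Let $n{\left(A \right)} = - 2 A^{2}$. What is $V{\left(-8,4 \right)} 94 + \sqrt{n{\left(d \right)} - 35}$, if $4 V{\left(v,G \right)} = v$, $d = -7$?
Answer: $-188 + i \sqrt{133} \approx -188.0 + 11.533 i$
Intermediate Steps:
$V{\left(v,G \right)} = \frac{v}{4}$
$V{\left(-8,4 \right)} 94 + \sqrt{n{\left(d \right)} - 35} = \frac{1}{4} \left(-8\right) 94 + \sqrt{- 2 \left(-7\right)^{2} - 35} = \left(-2\right) 94 + \sqrt{\left(-2\right) 49 - 35} = -188 + \sqrt{-98 - 35} = -188 + \sqrt{-133} = -188 + i \sqrt{133}$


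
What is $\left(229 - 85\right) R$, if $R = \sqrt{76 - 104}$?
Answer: $288 i \sqrt{7} \approx 761.98 i$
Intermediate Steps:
$R = 2 i \sqrt{7}$ ($R = \sqrt{-28} = 2 i \sqrt{7} \approx 5.2915 i$)
$\left(229 - 85\right) R = \left(229 - 85\right) 2 i \sqrt{7} = 144 \cdot 2 i \sqrt{7} = 288 i \sqrt{7}$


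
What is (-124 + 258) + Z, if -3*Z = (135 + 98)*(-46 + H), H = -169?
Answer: 50497/3 ≈ 16832.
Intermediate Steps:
Z = 50095/3 (Z = -(135 + 98)*(-46 - 169)/3 = -233*(-215)/3 = -1/3*(-50095) = 50095/3 ≈ 16698.)
(-124 + 258) + Z = (-124 + 258) + 50095/3 = 134 + 50095/3 = 50497/3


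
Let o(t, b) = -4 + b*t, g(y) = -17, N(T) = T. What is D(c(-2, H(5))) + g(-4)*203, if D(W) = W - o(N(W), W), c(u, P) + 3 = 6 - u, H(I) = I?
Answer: -3467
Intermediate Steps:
c(u, P) = 3 - u (c(u, P) = -3 + (6 - u) = 3 - u)
D(W) = 4 + W - W**2 (D(W) = W - (-4 + W*W) = W - (-4 + W**2) = W + (4 - W**2) = 4 + W - W**2)
D(c(-2, H(5))) + g(-4)*203 = (4 + (3 - 1*(-2)) - (3 - 1*(-2))**2) - 17*203 = (4 + (3 + 2) - (3 + 2)**2) - 3451 = (4 + 5 - 1*5**2) - 3451 = (4 + 5 - 1*25) - 3451 = (4 + 5 - 25) - 3451 = -16 - 3451 = -3467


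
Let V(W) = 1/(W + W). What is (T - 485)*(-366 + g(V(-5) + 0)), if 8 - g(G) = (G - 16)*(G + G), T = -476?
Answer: 17356621/50 ≈ 3.4713e+5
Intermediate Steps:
V(W) = 1/(2*W)
g(G) = 8 - 2*G*(-16 + G) (g(G) = 8 - (G - 16)*(G + G) = 8 - (-16 + G)*2*G = 8 - 2*G*(-16 + G))
(T - 485)*(-366 + g(V(-5) + 0)) = (-476 - 485)*(-366 + (8 - 2*((½)/(-5) + 0)² + 32*((½)/(-5) + 0))) = -961*(-366 + (8 - 2*((½)*(-⅕) + 0)² + 32*((½)*(-⅕) + 0))) = -961*(-366 + (8 - 2*(-⅒ + 0)² + 32*(-⅒ + 0))) = -961*(-366 + (8 - 2*(-⅒)² + 32*(-⅒))) = -961*(-366 + (8 - 2*1/100 - 16/5)) = -961*(-366 + (8 - 1/50 - 16/5)) = -961*(-366 + 239/50) = -961*(-18061/50) = 17356621/50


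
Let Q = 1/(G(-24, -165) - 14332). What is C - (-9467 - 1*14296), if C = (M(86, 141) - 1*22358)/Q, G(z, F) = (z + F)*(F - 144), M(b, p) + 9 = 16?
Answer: -984962456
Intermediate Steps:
M(b, p) = 7 (M(b, p) = -9 + 16 = 7)
G(z, F) = (-144 + F)*(F + z) (G(z, F) = (F + z)*(-144 + F) = (-144 + F)*(F + z))
Q = 1/44069 (Q = 1/(((-165)**2 - 144*(-165) - 144*(-24) - 165*(-24)) - 14332) = 1/((27225 + 23760 + 3456 + 3960) - 14332) = 1/(58401 - 14332) = 1/44069 ≈ 2.2692e-5)
C = -984986219 (C = (7 - 1*22358)/(1/44069) = (7 - 22358)*44069 = -22351*44069 = -984986219)
C - (-9467 - 1*14296) = -984986219 - (-9467 - 1*14296) = -984986219 - (-9467 - 14296) = -984986219 - 1*(-23763) = -984986219 + 23763 = -984962456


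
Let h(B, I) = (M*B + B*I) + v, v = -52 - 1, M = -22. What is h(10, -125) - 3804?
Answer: -5327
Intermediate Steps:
v = -53
h(B, I) = -53 - 22*B + B*I (h(B, I) = (-22*B + B*I) - 53 = -53 - 22*B + B*I)
h(10, -125) - 3804 = (-53 - 22*10 + 10*(-125)) - 3804 = (-53 - 220 - 1250) - 3804 = -1523 - 3804 = -5327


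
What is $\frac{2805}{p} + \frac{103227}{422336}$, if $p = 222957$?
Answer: $\frac{8066611573}{31387589184} \approx 0.257$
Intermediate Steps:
$\frac{2805}{p} + \frac{103227}{422336} = \frac{2805}{222957} + \frac{103227}{422336} = 2805 \cdot \frac{1}{222957} + 103227 \cdot \frac{1}{422336} = \frac{935}{74319} + \frac{103227}{422336} = \frac{8066611573}{31387589184}$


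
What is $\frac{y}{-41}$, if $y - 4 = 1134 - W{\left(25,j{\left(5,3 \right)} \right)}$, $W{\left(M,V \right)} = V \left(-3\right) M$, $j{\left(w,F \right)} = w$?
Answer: $- \frac{1513}{41} \approx -36.902$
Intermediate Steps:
$W{\left(M,V \right)} = - 3 M V$ ($W{\left(M,V \right)} = - 3 V M = - 3 M V$)
$y = 1513$ ($y = 4 + \left(1134 - \left(-3\right) 25 \cdot 5\right) = 4 + \left(1134 - -375\right) = 4 + \left(1134 + 375\right) = 4 + 1509 = 1513$)
$\frac{y}{-41} = \frac{1513}{-41} = 1513 \left(- \frac{1}{41}\right) = - \frac{1513}{41}$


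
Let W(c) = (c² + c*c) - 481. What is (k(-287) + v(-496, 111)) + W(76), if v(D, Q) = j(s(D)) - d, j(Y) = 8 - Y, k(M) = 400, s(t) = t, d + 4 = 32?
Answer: 11947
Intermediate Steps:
d = 28 (d = -4 + 32 = 28)
W(c) = -481 + 2*c² (W(c) = (c² + c²) - 481 = 2*c² - 481 = -481 + 2*c²)
v(D, Q) = -20 - D (v(D, Q) = (8 - D) - 1*28 = (8 - D) - 28 = -20 - D)
(k(-287) + v(-496, 111)) + W(76) = (400 + (-20 - 1*(-496))) + (-481 + 2*76²) = (400 + (-20 + 496)) + (-481 + 2*5776) = (400 + 476) + (-481 + 11552) = 876 + 11071 = 11947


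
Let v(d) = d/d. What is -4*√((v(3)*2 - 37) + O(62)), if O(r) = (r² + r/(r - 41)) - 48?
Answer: -4*√1659903/21 ≈ -245.40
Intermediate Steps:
O(r) = -48 + r² + r/(-41 + r) (O(r) = (r² + r/(-41 + r)) - 48 = -48 + r² + r/(-41 + r))
v(d) = 1
-4*√((v(3)*2 - 37) + O(62)) = -4*√((1*2 - 37) + (1968 + 62³ - 47*62 - 41*62²)/(-41 + 62)) = -4*√((2 - 37) + (1968 + 238328 - 2914 - 41*3844)/21) = -4*√(-35 + (1968 + 238328 - 2914 - 157604)/21) = -4*√(-35 + (1/21)*79778) = -4*√(-35 + 79778/21) = -4*√1659903/21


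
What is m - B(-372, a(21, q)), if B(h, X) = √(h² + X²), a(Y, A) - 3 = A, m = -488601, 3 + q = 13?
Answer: -488601 - √138553 ≈ -4.8897e+5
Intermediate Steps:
q = 10 (q = -3 + 13 = 10)
a(Y, A) = 3 + A
B(h, X) = √(X² + h²)
m - B(-372, a(21, q)) = -488601 - √((3 + 10)² + (-372)²) = -488601 - √(13² + 138384) = -488601 - √(169 + 138384) = -488601 - √138553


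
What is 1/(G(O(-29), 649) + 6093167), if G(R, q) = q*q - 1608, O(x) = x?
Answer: 1/6512760 ≈ 1.5354e-7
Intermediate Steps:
G(R, q) = -1608 + q² (G(R, q) = q² - 1608 = -1608 + q²)
1/(G(O(-29), 649) + 6093167) = 1/((-1608 + 649²) + 6093167) = 1/((-1608 + 421201) + 6093167) = 1/(419593 + 6093167) = 1/6512760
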